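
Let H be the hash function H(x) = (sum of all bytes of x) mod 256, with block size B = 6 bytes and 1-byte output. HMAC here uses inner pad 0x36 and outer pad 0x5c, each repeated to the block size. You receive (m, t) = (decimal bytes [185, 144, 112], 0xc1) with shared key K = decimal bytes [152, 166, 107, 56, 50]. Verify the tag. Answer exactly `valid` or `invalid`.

invalid

Key decimal bytes [152, 166, 107, 56, 50] = 98 a6 6b 38 32 is 5 bytes ≤ B = 6; zero-pad to 6 bytes: K' = 98 a6 6b 38 32 00.
K' ⊕ ipad = ae 90 5d 0e 04 36; K' ⊕ opad = c4 fa 37 64 6e 5c.
Inner hash: sum = 174+144+93+14+4+54+185+144+112 = 924; mod 256 = 156 → 9c.
Outer hash (recomputed tag): sum = 196+250+55+100+110+92+156 = 959; mod 256 = 191 → bf.
Recomputed tag = bf; claimed = c1 → mismatch.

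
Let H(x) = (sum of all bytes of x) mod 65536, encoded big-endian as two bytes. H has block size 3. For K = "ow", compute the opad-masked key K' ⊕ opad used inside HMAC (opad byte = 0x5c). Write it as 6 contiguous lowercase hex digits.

Key "ow" = 6f 77 is 2 bytes ≤ B = 3; zero-pad to 3 bytes: K' = 6f 77 00.
XOR each byte with 0x5c: 6f⊕5c=33, 77⊕5c=2b, 00⊕5c=5c.

332b5c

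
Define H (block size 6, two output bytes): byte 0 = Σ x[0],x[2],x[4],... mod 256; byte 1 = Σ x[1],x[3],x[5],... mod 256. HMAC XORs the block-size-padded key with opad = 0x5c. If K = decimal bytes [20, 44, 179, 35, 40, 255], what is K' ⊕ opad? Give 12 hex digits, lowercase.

4870ef7f74a3

Key decimal bytes [20, 44, 179, 35, 40, 255] = 14 2c b3 23 28 ff is exactly B = 6 bytes: K' = 14 2c b3 23 28 ff.
XOR each byte with 0x5c: 14⊕5c=48, 2c⊕5c=70, b3⊕5c=ef, 23⊕5c=7f, 28⊕5c=74, ff⊕5c=a3.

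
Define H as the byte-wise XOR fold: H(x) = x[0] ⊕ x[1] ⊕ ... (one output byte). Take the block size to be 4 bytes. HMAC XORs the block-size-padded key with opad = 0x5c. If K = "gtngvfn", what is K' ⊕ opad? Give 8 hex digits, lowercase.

385c5c5c

Key "gtngvfn" = 67 74 6e 67 76 66 6e is 7 bytes > B = 4, so hash it first: H(key) = 64, then zero-pad to 4 bytes: K' = 64 00 00 00.
XOR each byte with 0x5c: 64⊕5c=38, 00⊕5c=5c, 00⊕5c=5c, 00⊕5c=5c.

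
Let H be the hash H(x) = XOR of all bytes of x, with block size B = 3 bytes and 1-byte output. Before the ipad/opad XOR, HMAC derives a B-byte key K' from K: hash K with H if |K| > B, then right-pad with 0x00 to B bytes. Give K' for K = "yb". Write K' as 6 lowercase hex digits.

Key "yb" = 79 62 is 2 bytes ≤ B = 3; zero-pad to 3 bytes: K' = 79 62 00.

796200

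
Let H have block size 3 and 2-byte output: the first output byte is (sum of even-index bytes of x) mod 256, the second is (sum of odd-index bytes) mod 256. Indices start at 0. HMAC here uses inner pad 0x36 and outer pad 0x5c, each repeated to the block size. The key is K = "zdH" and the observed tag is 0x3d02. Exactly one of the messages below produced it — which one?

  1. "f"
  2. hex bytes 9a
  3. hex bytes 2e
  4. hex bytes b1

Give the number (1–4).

Key "zdH" = 7a 64 48 is exactly B = 3 bytes: K' = 7a 64 48.
K' ⊕ ipad = 4c 52 7e; K' ⊕ opad = 26 38 14.
m1: inner = H(4c 52 7e 66) = ca b8; tag = H(26 38 14 ca b8) = f202
m2: inner = H(4c 52 7e 9a) = ca ec; tag = H(26 38 14 ca ec) = 2602
m3: inner = H(4c 52 7e 2e) = ca 80; tag = H(26 38 14 ca 80) = ba02
m4: inner = H(4c 52 7e b1) = ca 03; tag = H(26 38 14 ca 03) = 3d02 ← matches

4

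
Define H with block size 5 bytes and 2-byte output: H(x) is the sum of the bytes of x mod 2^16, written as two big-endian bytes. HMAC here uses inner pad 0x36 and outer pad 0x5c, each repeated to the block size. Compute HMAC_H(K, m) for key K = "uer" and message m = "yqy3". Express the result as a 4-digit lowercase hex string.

0226

Key "uer" = 75 65 72 is 3 bytes ≤ B = 5; zero-pad to 5 bytes: K' = 75 65 72 00 00.
K' ⊕ ipad = 43 53 44 36 36.  K' ⊕ opad = 29 39 2e 5c 5c.
Inner input = (K'⊕ipad) ∥ m = 43 53 44 36 36 ∥ 79 71 79 33.
Inner hash: sum = 67+83+68+54+54+121+113+121+51 = 732 → 02 dc.
Outer input = (K'⊕opad) ∥ inner = 29 39 2e 5c 5c ∥ 02 dc.
Outer hash (tag): sum = 41+57+46+92+92+2+220 = 550 → 02 26.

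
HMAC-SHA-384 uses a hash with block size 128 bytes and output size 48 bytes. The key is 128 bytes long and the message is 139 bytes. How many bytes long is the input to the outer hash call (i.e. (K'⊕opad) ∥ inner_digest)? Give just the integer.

Key is 128 ≤ 128 bytes, zero-padded: |K'| = 128.
Outer input = (K'⊕opad) ∥ H(inner) → 128 + 48 = 176 bytes.

176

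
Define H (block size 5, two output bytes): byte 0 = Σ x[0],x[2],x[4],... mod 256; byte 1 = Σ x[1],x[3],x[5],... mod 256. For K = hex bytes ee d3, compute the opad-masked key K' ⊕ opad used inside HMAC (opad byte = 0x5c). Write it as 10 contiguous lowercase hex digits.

b28f5c5c5c

Key hex bytes ee d3 is 2 bytes ≤ B = 5; zero-pad to 5 bytes: K' = ee d3 00 00 00.
XOR each byte with 0x5c: ee⊕5c=b2, d3⊕5c=8f, 00⊕5c=5c, 00⊕5c=5c, 00⊕5c=5c.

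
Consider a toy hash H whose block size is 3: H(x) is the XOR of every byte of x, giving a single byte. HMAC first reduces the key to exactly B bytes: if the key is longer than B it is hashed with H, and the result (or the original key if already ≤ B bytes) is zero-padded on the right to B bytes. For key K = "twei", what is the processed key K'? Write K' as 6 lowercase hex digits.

|K| = 4 > B = 3, so first hash the key.
H(K): XOR 74⊕77⊕65⊕69 = 0f.
Zero-pad H(K) = 0f to 3 bytes: K' = 0f 00 00.

0f0000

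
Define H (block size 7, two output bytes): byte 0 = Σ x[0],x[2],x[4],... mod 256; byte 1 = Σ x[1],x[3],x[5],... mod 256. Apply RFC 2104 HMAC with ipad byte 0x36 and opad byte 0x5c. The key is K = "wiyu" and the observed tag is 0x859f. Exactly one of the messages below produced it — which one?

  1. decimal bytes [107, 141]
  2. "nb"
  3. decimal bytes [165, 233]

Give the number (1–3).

Key "wiyu" = 77 69 79 75 is 4 bytes ≤ B = 7; zero-pad to 7 bytes: K' = 77 69 79 75 00 00 00.
K' ⊕ ipad = 41 5f 4f 43 36 36 36; K' ⊕ opad = 2b 35 25 29 5c 5c 5c.
m1: inner = H(41 5f 4f 43 36 36 36 6b 8d) = 89 43; tag = H(2b 35 25 29 5c 5c 5c 89 43) = 4b43
m2: inner = H(41 5f 4f 43 36 36 36 6e 62) = 5e 46; tag = H(2b 35 25 29 5c 5c 5c 5e 46) = 4e18
m3: inner = H(41 5f 4f 43 36 36 36 a5 e9) = e5 7d; tag = H(2b 35 25 29 5c 5c 5c e5 7d) = 859f ← matches

3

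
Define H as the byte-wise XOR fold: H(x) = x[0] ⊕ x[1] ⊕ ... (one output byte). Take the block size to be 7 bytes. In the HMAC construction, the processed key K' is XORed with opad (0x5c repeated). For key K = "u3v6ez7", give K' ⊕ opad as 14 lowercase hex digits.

296f2a6a39266b

Key "u3v6ez7" = 75 33 76 36 65 7a 37 is exactly B = 7 bytes: K' = 75 33 76 36 65 7a 37.
XOR each byte with 0x5c: 75⊕5c=29, 33⊕5c=6f, 76⊕5c=2a, 36⊕5c=6a, 65⊕5c=39, 7a⊕5c=26, 37⊕5c=6b.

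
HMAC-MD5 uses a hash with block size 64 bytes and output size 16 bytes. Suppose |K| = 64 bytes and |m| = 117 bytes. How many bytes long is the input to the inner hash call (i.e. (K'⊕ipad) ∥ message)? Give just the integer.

Key is 64 ≤ 64 bytes, zero-padded: |K'| = 64.
Inner input = (K'⊕ipad) ∥ m → 64 + 117 = 181 bytes.

181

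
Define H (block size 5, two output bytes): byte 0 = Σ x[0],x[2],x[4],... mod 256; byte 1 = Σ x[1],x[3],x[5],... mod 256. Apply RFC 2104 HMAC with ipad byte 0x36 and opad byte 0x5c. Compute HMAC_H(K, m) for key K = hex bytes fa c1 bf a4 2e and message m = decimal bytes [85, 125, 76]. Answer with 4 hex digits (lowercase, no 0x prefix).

Key hex bytes fa c1 bf a4 2e is exactly B = 5 bytes: K' = fa c1 bf a4 2e.
K' ⊕ ipad = cc f7 89 92 18.  K' ⊕ opad = a6 9d e3 f8 72.
Inner input = (K'⊕ipad) ∥ m = cc f7 89 92 18 ∥ 55 7d 4c.
Inner hash: even-index sum = 490 mod 256 = 234; odd-index sum = 554 mod 256 = 42 → ea 2a.
Outer input = (K'⊕opad) ∥ inner = a6 9d e3 f8 72 ∥ ea 2a.
Outer hash (tag): even-index sum = 549 mod 256 = 37; odd-index sum = 639 mod 256 = 127 → 25 7f.

257f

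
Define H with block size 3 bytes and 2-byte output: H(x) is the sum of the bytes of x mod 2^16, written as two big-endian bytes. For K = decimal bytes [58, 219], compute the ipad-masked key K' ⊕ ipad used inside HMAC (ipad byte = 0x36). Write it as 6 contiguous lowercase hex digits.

Key decimal bytes [58, 219] = 3a db is 2 bytes ≤ B = 3; zero-pad to 3 bytes: K' = 3a db 00.
XOR each byte with 0x36: 3a⊕36=0c, db⊕36=ed, 00⊕36=36.

0ced36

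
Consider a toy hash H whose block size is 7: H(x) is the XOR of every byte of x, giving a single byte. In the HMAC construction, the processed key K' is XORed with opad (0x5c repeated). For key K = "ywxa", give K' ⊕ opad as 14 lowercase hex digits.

252b243d5c5c5c

Key "ywxa" = 79 77 78 61 is 4 bytes ≤ B = 7; zero-pad to 7 bytes: K' = 79 77 78 61 00 00 00.
XOR each byte with 0x5c: 79⊕5c=25, 77⊕5c=2b, 78⊕5c=24, 61⊕5c=3d, 00⊕5c=5c, 00⊕5c=5c, 00⊕5c=5c.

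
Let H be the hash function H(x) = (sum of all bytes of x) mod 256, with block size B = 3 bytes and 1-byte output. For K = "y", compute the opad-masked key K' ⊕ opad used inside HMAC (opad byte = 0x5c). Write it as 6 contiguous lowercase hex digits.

255c5c

Key "y" = 79 is 1 byte ≤ B = 3; zero-pad to 3 bytes: K' = 79 00 00.
XOR each byte with 0x5c: 79⊕5c=25, 00⊕5c=5c, 00⊕5c=5c.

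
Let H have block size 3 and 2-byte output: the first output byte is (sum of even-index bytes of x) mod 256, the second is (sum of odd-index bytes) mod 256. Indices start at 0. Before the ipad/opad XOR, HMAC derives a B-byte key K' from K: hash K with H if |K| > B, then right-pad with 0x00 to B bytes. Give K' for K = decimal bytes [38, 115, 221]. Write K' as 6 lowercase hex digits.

Key decimal bytes [38, 115, 221] = 26 73 dd is exactly B = 3 bytes: K' = 26 73 dd.

2673dd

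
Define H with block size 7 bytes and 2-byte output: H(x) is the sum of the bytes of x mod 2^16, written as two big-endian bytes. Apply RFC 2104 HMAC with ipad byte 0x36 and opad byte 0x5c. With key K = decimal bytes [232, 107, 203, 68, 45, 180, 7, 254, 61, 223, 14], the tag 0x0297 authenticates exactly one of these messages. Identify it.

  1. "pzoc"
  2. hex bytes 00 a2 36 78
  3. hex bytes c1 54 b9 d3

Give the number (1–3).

Key decimal bytes [232, 107, 203, 68, 45, 180, 7, 254, 61, 223, 14] = e8 6b cb 44 2d b4 07 fe 3d df 0e is 11 bytes > B = 7, so hash it first: H(key) = 05 72, then zero-pad to 7 bytes: K' = 05 72 00 00 00 00 00.
K' ⊕ ipad = 33 44 36 36 36 36 36; K' ⊕ opad = 59 2e 5c 5c 5c 5c 5c.
m1: inner = H(33 44 36 36 36 36 36 70 7a 6f 63) = 03 41; tag = H(59 2e 5c 5c 5c 5c 5c 03 41) = 0297 ← matches
m2: inner = H(33 44 36 36 36 36 36 00 a2 36 78) = 02 d5; tag = H(59 2e 5c 5c 5c 5c 5c 02 d5) = 032a
m3: inner = H(33 44 36 36 36 36 36 c1 54 b9 d3) = 04 26; tag = H(59 2e 5c 5c 5c 5c 5c 04 26) = 027d

1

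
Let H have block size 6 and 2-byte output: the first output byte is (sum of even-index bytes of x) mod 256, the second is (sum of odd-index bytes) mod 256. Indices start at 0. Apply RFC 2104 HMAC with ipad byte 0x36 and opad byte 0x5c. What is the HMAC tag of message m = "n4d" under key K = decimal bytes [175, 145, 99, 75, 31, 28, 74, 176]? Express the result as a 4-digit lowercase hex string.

Key decimal bytes [175, 145, 99, 75, 31, 28, 74, 176] = af 91 63 4b 1f 1c 4a b0 is 8 bytes > B = 6, so hash it first: H(key) = 7b a8, then zero-pad to 6 bytes: K' = 7b a8 00 00 00 00.
K' ⊕ ipad = 4d 9e 36 36 36 36.  K' ⊕ opad = 27 f4 5c 5c 5c 5c.
Inner input = (K'⊕ipad) ∥ m = 4d 9e 36 36 36 36 ∥ 6e 34 64.
Inner hash: even-index sum = 395 mod 256 = 139; odd-index sum = 318 mod 256 = 62 → 8b 3e.
Outer input = (K'⊕opad) ∥ inner = 27 f4 5c 5c 5c 5c ∥ 8b 3e.
Outer hash (tag): even-index sum = 362 mod 256 = 106; odd-index sum = 490 mod 256 = 234 → 6a ea.

6aea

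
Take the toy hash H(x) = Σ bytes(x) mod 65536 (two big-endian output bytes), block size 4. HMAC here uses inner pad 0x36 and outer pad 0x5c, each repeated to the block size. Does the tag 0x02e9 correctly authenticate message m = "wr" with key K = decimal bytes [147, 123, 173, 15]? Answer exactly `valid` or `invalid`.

Key decimal bytes [147, 123, 173, 15] = 93 7b ad 0f is exactly B = 4 bytes: K' = 93 7b ad 0f.
K' ⊕ ipad = a5 4d 9b 39; K' ⊕ opad = cf 27 f1 53.
Inner hash: sum = 165+77+155+57+119+114 = 687 → 02 af.
Outer hash (recomputed tag): sum = 207+39+241+83+2+175 = 747 → 02 eb.
Recomputed tag = 02eb; claimed = 02e9 → mismatch.

invalid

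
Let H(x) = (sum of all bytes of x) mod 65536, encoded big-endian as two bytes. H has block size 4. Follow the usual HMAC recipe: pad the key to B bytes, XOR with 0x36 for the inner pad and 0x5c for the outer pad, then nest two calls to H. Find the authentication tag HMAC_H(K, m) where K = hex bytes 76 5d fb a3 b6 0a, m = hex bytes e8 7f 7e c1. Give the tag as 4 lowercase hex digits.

01d5

Key hex bytes 76 5d fb a3 b6 0a is 6 bytes > B = 4, so hash it first: H(key) = 03 31, then zero-pad to 4 bytes: K' = 03 31 00 00.
K' ⊕ ipad = 35 07 36 36.  K' ⊕ opad = 5f 6d 5c 5c.
Inner input = (K'⊕ipad) ∥ m = 35 07 36 36 ∥ e8 7f 7e c1.
Inner hash: sum = 53+7+54+54+232+127+126+193 = 846 → 03 4e.
Outer input = (K'⊕opad) ∥ inner = 5f 6d 5c 5c ∥ 03 4e.
Outer hash (tag): sum = 95+109+92+92+3+78 = 469 → 01 d5.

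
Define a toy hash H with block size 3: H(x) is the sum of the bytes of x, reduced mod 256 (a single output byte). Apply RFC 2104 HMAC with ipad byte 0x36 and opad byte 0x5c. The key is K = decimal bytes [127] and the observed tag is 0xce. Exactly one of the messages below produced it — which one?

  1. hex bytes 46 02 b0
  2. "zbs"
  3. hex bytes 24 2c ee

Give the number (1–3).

Key decimal bytes [127] = 7f is 1 byte ≤ B = 3; zero-pad to 3 bytes: K' = 7f 00 00.
K' ⊕ ipad = 49 36 36; K' ⊕ opad = 23 5c 5c.
m1: inner = H(49 36 36 46 02 b0) = ad; tag = H(23 5c 5c ad) = 88
m2: inner = H(49 36 36 7a 62 73) = 04; tag = H(23 5c 5c 04) = df
m3: inner = H(49 36 36 24 2c ee) = f3; tag = H(23 5c 5c f3) = ce ← matches

3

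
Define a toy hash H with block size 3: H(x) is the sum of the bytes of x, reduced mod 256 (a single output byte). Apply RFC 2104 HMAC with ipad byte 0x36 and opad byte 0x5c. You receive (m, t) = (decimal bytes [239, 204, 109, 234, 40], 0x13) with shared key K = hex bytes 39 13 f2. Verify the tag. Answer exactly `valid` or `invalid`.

Key hex bytes 39 13 f2 is exactly B = 3 bytes: K' = 39 13 f2.
K' ⊕ ipad = 0f 25 c4; K' ⊕ opad = 65 4f ae.
Inner hash: sum = 15+37+196+239+204+109+234+40 = 1074; mod 256 = 50 → 32.
Outer hash (recomputed tag): sum = 101+79+174+50 = 404; mod 256 = 148 → 94.
Recomputed tag = 94; claimed = 13 → mismatch.

invalid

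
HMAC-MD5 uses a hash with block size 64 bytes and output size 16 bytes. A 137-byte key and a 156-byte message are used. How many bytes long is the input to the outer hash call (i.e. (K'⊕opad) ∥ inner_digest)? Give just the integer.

Key is 137 > 64 bytes, so it is hashed to 16 bytes then zero-padded to 64: |K'| = 64.
Outer input = (K'⊕opad) ∥ H(inner) → 64 + 16 = 80 bytes.

80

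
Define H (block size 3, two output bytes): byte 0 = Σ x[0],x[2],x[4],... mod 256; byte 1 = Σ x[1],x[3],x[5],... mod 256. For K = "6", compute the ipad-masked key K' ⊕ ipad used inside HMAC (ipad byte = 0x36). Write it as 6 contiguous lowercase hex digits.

003636

Key "6" = 36 is 1 byte ≤ B = 3; zero-pad to 3 bytes: K' = 36 00 00.
XOR each byte with 0x36: 36⊕36=00, 00⊕36=36, 00⊕36=36.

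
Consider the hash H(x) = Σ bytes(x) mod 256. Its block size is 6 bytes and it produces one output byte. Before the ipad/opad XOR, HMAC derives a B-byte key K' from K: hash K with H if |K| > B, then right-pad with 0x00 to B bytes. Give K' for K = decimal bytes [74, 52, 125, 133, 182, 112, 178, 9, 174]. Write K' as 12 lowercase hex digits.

|K| = 9 > B = 6, so first hash the key.
H(K): sum = 74+52+125+133+182+112+178+9+174 = 1039; mod 256 = 15 → 0f.
Zero-pad H(K) = 0f to 6 bytes: K' = 0f 00 00 00 00 00.

0f0000000000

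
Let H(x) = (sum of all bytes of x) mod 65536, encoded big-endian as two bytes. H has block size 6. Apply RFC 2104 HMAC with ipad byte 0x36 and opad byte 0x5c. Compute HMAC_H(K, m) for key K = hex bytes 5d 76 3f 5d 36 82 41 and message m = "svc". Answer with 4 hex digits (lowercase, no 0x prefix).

02ba

Key hex bytes 5d 76 3f 5d 36 82 41 is 7 bytes > B = 6, so hash it first: H(key) = 02 68, then zero-pad to 6 bytes: K' = 02 68 00 00 00 00.
K' ⊕ ipad = 34 5e 36 36 36 36.  K' ⊕ opad = 5e 34 5c 5c 5c 5c.
Inner input = (K'⊕ipad) ∥ m = 34 5e 36 36 36 36 ∥ 73 76 63.
Inner hash: sum = 52+94+54+54+54+54+115+118+99 = 694 → 02 b6.
Outer input = (K'⊕opad) ∥ inner = 5e 34 5c 5c 5c 5c ∥ 02 b6.
Outer hash (tag): sum = 94+52+92+92+92+92+2+182 = 698 → 02 ba.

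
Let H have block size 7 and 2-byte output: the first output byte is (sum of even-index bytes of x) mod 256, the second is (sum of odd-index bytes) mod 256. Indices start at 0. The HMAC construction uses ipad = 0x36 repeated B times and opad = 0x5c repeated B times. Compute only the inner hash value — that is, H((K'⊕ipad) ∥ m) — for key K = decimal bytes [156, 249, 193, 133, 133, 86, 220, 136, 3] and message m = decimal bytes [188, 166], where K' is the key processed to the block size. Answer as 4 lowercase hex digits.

Key decimal bytes [156, 249, 193, 133, 133, 86, 220, 136, 3] = 9c f9 c1 85 85 56 dc 88 03 is 9 bytes > B = 7, so hash it first: H(key) = c1 5c, then zero-pad to 7 bytes: K' = c1 5c 00 00 00 00 00.
K' ⊕ ipad = f7 6a 36 36 36 36 36.
Inner input = f7 6a 36 36 36 36 36 ∥ bc a6.
Inner hash: even-index sum = 575 mod 256 = 63; odd-index sum = 402 mod 256 = 146 → 3f 92.

3f92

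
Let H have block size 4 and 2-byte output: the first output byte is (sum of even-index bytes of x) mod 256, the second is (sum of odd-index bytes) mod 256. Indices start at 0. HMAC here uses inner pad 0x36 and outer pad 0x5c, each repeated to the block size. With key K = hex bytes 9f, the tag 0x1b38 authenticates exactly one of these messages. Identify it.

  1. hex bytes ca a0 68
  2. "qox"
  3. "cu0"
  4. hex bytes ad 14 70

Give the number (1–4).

Key hex bytes 9f is 1 byte ≤ B = 4; zero-pad to 4 bytes: K' = 9f 00 00 00.
K' ⊕ ipad = a9 36 36 36; K' ⊕ opad = c3 5c 5c 5c.
m1: inner = H(a9 36 36 36 ca a0 68) = 11 0c; tag = H(c3 5c 5c 5c 11 0c) = 30c4
m2: inner = H(a9 36 36 36 71 6f 78) = c8 db; tag = H(c3 5c 5c 5c c8 db) = e793
m3: inner = H(a9 36 36 36 63 75 30) = 72 e1; tag = H(c3 5c 5c 5c 72 e1) = 9199
m4: inner = H(a9 36 36 36 ad 14 70) = fc 80; tag = H(c3 5c 5c 5c fc 80) = 1b38 ← matches

4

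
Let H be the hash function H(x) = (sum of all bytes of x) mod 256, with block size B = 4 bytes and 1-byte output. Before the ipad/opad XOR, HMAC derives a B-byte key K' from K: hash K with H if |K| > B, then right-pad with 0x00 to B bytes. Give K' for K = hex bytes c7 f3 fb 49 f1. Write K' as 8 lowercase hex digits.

ef000000

|K| = 5 > B = 4, so first hash the key.
H(K): sum = 199+243+251+73+241 = 1007; mod 256 = 239 → ef.
Zero-pad H(K) = ef to 4 bytes: K' = ef 00 00 00.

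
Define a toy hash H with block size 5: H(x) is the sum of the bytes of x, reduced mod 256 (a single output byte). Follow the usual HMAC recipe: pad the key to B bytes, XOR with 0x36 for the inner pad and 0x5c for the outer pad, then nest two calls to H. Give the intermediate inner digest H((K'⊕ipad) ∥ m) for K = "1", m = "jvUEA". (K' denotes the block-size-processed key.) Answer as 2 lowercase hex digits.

9a

Key "1" = 31 is 1 byte ≤ B = 5; zero-pad to 5 bytes: K' = 31 00 00 00 00.
K' ⊕ ipad = 07 36 36 36 36.
Inner input = 07 36 36 36 36 ∥ 6a 76 55 45 41.
Inner hash: sum = 7+54+54+54+54+106+118+85+69+65 = 666; mod 256 = 154 → 9a.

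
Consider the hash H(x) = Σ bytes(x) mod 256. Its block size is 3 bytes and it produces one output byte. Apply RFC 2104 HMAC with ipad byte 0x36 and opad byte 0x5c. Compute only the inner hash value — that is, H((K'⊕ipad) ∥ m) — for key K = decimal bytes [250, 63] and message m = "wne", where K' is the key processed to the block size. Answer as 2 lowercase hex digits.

Key decimal bytes [250, 63] = fa 3f is 2 bytes ≤ B = 3; zero-pad to 3 bytes: K' = fa 3f 00.
K' ⊕ ipad = cc 09 36.
Inner input = cc 09 36 ∥ 77 6e 65.
Inner hash: sum = 204+9+54+119+110+101 = 597; mod 256 = 85 → 55.

55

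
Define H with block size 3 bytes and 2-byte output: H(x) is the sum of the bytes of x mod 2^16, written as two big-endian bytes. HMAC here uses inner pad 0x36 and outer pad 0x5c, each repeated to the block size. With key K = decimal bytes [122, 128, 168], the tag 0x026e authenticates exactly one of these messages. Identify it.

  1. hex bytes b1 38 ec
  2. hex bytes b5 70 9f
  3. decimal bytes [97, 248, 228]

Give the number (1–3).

1

Key decimal bytes [122, 128, 168] = 7a 80 a8 is exactly B = 3 bytes: K' = 7a 80 a8.
K' ⊕ ipad = 4c b6 9e; K' ⊕ opad = 26 dc f4.
m1: inner = H(4c b6 9e b1 38 ec) = 03 75; tag = H(26 dc f4 03 75) = 026e ← matches
m2: inner = H(4c b6 9e b5 70 9f) = 03 64; tag = H(26 dc f4 03 64) = 025d
m3: inner = H(4c b6 9e 61 f8 e4) = 03 dd; tag = H(26 dc f4 03 dd) = 02d6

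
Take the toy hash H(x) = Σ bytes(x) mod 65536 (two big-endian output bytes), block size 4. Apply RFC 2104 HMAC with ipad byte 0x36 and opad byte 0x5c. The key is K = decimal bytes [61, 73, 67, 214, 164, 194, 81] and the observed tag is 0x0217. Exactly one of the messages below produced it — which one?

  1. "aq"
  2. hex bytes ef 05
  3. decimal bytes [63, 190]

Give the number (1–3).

Key decimal bytes [61, 73, 67, 214, 164, 194, 81] = 3d 49 43 d6 a4 c2 51 is 7 bytes > B = 4, so hash it first: H(key) = 03 56, then zero-pad to 4 bytes: K' = 03 56 00 00.
K' ⊕ ipad = 35 60 36 36; K' ⊕ opad = 5f 0a 5c 5c.
m1: inner = H(35 60 36 36 61 71) = 01 d3; tag = H(5f 0a 5c 5c 01 d3) = 01f5
m2: inner = H(35 60 36 36 ef 05) = 01 f5; tag = H(5f 0a 5c 5c 01 f5) = 0217 ← matches
m3: inner = H(35 60 36 36 3f be) = 01 fe; tag = H(5f 0a 5c 5c 01 fe) = 0220

2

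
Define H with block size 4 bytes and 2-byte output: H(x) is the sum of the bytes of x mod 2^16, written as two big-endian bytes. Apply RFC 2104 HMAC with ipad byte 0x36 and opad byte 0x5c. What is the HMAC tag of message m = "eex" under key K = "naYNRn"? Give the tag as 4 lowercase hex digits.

0263

Key "naYNRn" = 6e 61 59 4e 52 6e is 6 bytes > B = 4, so hash it first: H(key) = 02 36, then zero-pad to 4 bytes: K' = 02 36 00 00.
K' ⊕ ipad = 34 00 36 36.  K' ⊕ opad = 5e 6a 5c 5c.
Inner input = (K'⊕ipad) ∥ m = 34 00 36 36 ∥ 65 65 78.
Inner hash: sum = 52+0+54+54+101+101+120 = 482 → 01 e2.
Outer input = (K'⊕opad) ∥ inner = 5e 6a 5c 5c ∥ 01 e2.
Outer hash (tag): sum = 94+106+92+92+1+226 = 611 → 02 63.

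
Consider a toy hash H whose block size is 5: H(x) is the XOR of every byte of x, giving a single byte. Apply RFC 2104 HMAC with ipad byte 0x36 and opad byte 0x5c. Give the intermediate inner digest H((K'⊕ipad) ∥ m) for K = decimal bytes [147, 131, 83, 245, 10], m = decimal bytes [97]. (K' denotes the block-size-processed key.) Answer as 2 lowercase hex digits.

Key decimal bytes [147, 131, 83, 245, 10] = 93 83 53 f5 0a is exactly B = 5 bytes: K' = 93 83 53 f5 0a.
K' ⊕ ipad = a5 b5 65 c3 3c.
Inner input = a5 b5 65 c3 3c ∥ 61.
Inner hash: XOR a5⊕b5⊕65⊕c3⊕3c⊕61 = eb.

eb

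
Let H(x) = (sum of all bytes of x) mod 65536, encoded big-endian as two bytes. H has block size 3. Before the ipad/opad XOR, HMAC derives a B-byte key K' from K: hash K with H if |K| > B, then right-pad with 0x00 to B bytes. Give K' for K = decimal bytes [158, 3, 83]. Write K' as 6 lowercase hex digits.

9e0353

Key decimal bytes [158, 3, 83] = 9e 03 53 is exactly B = 3 bytes: K' = 9e 03 53.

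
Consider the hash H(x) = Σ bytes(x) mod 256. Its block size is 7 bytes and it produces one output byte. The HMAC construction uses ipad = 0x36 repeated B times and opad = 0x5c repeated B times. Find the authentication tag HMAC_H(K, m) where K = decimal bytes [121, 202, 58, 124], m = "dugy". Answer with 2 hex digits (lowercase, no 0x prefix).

Key decimal bytes [121, 202, 58, 124] = 79 ca 3a 7c is 4 bytes ≤ B = 7; zero-pad to 7 bytes: K' = 79 ca 3a 7c 00 00 00.
K' ⊕ ipad = 4f fc 0c 4a 36 36 36.  K' ⊕ opad = 25 96 66 20 5c 5c 5c.
Inner input = (K'⊕ipad) ∥ m = 4f fc 0c 4a 36 36 36 ∥ 64 75 67 79.
Inner hash: sum = 79+252+12+74+54+54+54+100+117+103+121 = 1020; mod 256 = 252 → fc.
Outer input = (K'⊕opad) ∥ inner = 25 96 66 20 5c 5c 5c ∥ fc.
Outer hash (tag): sum = 37+150+102+32+92+92+92+252 = 849; mod 256 = 81 → 51.

51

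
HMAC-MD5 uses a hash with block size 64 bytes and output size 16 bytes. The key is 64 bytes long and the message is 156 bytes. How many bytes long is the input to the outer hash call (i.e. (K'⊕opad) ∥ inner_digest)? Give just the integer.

Key is 64 ≤ 64 bytes, zero-padded: |K'| = 64.
Outer input = (K'⊕opad) ∥ H(inner) → 64 + 16 = 80 bytes.

80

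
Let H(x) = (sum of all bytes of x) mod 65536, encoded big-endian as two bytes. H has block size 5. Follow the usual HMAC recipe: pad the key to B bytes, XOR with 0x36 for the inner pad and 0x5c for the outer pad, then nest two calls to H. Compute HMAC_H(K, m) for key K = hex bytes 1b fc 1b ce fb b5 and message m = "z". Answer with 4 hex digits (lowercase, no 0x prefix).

Key hex bytes 1b fc 1b ce fb b5 is 6 bytes > B = 5, so hash it first: H(key) = 03 b0, then zero-pad to 5 bytes: K' = 03 b0 00 00 00.
K' ⊕ ipad = 35 86 36 36 36.  K' ⊕ opad = 5f ec 5c 5c 5c.
Inner input = (K'⊕ipad) ∥ m = 35 86 36 36 36 ∥ 7a.
Inner hash: sum = 53+134+54+54+54+122 = 471 → 01 d7.
Outer input = (K'⊕opad) ∥ inner = 5f ec 5c 5c 5c ∥ 01 d7.
Outer hash (tag): sum = 95+236+92+92+92+1+215 = 823 → 03 37.

0337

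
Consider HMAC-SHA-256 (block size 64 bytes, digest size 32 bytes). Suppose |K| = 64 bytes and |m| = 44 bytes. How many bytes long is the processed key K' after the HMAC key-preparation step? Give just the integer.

64

Key is 64 ≤ 64 bytes, zero-padded: |K'| = 64.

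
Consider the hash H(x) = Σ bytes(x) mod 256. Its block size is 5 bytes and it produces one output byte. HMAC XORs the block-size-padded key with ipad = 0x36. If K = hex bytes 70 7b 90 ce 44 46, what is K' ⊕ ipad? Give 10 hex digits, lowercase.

e536363636

Key hex bytes 70 7b 90 ce 44 46 is 6 bytes > B = 5, so hash it first: H(key) = d3, then zero-pad to 5 bytes: K' = d3 00 00 00 00.
XOR each byte with 0x36: d3⊕36=e5, 00⊕36=36, 00⊕36=36, 00⊕36=36, 00⊕36=36.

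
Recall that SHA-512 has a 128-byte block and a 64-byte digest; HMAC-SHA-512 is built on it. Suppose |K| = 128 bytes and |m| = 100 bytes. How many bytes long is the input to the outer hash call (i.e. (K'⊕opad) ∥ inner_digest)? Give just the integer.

Key is 128 ≤ 128 bytes, zero-padded: |K'| = 128.
Outer input = (K'⊕opad) ∥ H(inner) → 128 + 64 = 192 bytes.

192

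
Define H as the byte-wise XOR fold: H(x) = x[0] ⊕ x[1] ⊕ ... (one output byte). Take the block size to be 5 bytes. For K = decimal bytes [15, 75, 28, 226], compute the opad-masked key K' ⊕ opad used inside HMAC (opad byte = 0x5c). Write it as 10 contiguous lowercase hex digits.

Key decimal bytes [15, 75, 28, 226] = 0f 4b 1c e2 is 4 bytes ≤ B = 5; zero-pad to 5 bytes: K' = 0f 4b 1c e2 00.
XOR each byte with 0x5c: 0f⊕5c=53, 4b⊕5c=17, 1c⊕5c=40, e2⊕5c=be, 00⊕5c=5c.

531740be5c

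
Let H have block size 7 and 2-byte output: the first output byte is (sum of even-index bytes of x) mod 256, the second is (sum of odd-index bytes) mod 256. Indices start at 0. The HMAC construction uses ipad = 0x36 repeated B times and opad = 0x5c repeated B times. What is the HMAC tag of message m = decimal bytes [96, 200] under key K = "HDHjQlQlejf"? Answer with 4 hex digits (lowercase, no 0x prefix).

4799

Key "HDHjQlQlejf" = 48 44 48 6a 51 6c 51 6c 65 6a 66 is 11 bytes > B = 7, so hash it first: H(key) = fd f0, then zero-pad to 7 bytes: K' = fd f0 00 00 00 00 00.
K' ⊕ ipad = cb c6 36 36 36 36 36.  K' ⊕ opad = a1 ac 5c 5c 5c 5c 5c.
Inner input = (K'⊕ipad) ∥ m = cb c6 36 36 36 36 36 ∥ 60 c8.
Inner hash: even-index sum = 565 mod 256 = 53; odd-index sum = 402 mod 256 = 146 → 35 92.
Outer input = (K'⊕opad) ∥ inner = a1 ac 5c 5c 5c 5c 5c ∥ 35 92.
Outer hash (tag): even-index sum = 583 mod 256 = 71; odd-index sum = 409 mod 256 = 153 → 47 99.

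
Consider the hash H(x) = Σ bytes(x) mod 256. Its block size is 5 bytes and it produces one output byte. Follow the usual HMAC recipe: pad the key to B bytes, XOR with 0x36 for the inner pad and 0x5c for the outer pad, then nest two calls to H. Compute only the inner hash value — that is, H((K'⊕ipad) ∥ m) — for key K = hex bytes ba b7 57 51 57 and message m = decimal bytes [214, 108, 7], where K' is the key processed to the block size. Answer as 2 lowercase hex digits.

7f

Key hex bytes ba b7 57 51 57 is exactly B = 5 bytes: K' = ba b7 57 51 57.
K' ⊕ ipad = 8c 81 61 67 61.
Inner input = 8c 81 61 67 61 ∥ d6 6c 07.
Inner hash: sum = 140+129+97+103+97+214+108+7 = 895; mod 256 = 127 → 7f.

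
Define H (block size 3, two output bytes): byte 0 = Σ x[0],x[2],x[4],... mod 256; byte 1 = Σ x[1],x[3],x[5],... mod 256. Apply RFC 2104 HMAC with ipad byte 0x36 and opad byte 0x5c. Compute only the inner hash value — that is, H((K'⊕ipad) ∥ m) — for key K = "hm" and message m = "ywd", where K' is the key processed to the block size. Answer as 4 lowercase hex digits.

0b38

Key "hm" = 68 6d is 2 bytes ≤ B = 3; zero-pad to 3 bytes: K' = 68 6d 00.
K' ⊕ ipad = 5e 5b 36.
Inner input = 5e 5b 36 ∥ 79 77 64.
Inner hash: even-index sum = 267 mod 256 = 11; odd-index sum = 312 mod 256 = 56 → 0b 38.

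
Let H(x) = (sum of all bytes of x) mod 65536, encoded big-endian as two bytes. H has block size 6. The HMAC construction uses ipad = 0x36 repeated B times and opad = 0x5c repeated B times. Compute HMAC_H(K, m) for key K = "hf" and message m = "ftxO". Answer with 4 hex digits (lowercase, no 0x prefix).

0208

Key "hf" = 68 66 is 2 bytes ≤ B = 6; zero-pad to 6 bytes: K' = 68 66 00 00 00 00.
K' ⊕ ipad = 5e 50 36 36 36 36.  K' ⊕ opad = 34 3a 5c 5c 5c 5c.
Inner input = (K'⊕ipad) ∥ m = 5e 50 36 36 36 36 ∥ 66 74 78 4f.
Inner hash: sum = 94+80+54+54+54+54+102+116+120+79 = 807 → 03 27.
Outer input = (K'⊕opad) ∥ inner = 34 3a 5c 5c 5c 5c ∥ 03 27.
Outer hash (tag): sum = 52+58+92+92+92+92+3+39 = 520 → 02 08.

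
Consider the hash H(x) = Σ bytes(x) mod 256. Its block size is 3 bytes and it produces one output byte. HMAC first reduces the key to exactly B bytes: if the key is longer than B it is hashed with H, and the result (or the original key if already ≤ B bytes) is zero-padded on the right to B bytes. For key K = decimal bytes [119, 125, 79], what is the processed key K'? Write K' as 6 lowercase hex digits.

777d4f

Key decimal bytes [119, 125, 79] = 77 7d 4f is exactly B = 3 bytes: K' = 77 7d 4f.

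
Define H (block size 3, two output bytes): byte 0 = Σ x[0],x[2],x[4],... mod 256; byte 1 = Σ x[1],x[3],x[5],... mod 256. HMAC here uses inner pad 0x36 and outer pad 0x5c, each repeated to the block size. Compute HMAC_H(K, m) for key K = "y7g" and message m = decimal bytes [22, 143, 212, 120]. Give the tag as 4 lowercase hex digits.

Key "y7g" = 79 37 67 is exactly B = 3 bytes: K' = 79 37 67.
K' ⊕ ipad = 4f 01 51.  K' ⊕ opad = 25 6b 3b.
Inner input = (K'⊕ipad) ∥ m = 4f 01 51 ∥ 16 8f d4 78.
Inner hash: even-index sum = 423 mod 256 = 167; odd-index sum = 235 mod 256 = 235 → a7 eb.
Outer input = (K'⊕opad) ∥ inner = 25 6b 3b ∥ a7 eb.
Outer hash (tag): even-index sum = 331 mod 256 = 75; odd-index sum = 274 mod 256 = 18 → 4b 12.

4b12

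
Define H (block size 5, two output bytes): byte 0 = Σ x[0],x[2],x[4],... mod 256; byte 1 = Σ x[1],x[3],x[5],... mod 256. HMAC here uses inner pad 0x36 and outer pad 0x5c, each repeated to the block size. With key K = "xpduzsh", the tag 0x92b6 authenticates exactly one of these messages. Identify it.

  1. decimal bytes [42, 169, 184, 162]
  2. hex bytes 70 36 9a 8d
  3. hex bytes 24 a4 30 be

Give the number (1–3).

Key "xpduzsh" = 78 70 64 75 7a 73 68 is 7 bytes > B = 5, so hash it first: H(key) = be 58, then zero-pad to 5 bytes: K' = be 58 00 00 00.
K' ⊕ ipad = 88 6e 36 36 36; K' ⊕ opad = e2 04 5c 5c 5c.
m1: inner = H(88 6e 36 36 36 2a a9 b8 a2) = 3f 86; tag = H(e2 04 5c 5c 5c 3f 86) = 209f
m2: inner = H(88 6e 36 36 36 70 36 9a 8d) = b7 ae; tag = H(e2 04 5c 5c 5c b7 ae) = 4817
m3: inner = H(88 6e 36 36 36 24 a4 30 be) = 56 f8; tag = H(e2 04 5c 5c 5c 56 f8) = 92b6 ← matches

3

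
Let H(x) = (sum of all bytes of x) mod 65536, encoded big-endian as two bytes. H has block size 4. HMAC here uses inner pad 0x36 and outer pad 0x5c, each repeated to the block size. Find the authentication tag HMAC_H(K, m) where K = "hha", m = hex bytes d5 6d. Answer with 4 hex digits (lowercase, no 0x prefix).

018e

Key "hha" = 68 68 61 is 3 bytes ≤ B = 4; zero-pad to 4 bytes: K' = 68 68 61 00.
K' ⊕ ipad = 5e 5e 57 36.  K' ⊕ opad = 34 34 3d 5c.
Inner input = (K'⊕ipad) ∥ m = 5e 5e 57 36 ∥ d5 6d.
Inner hash: sum = 94+94+87+54+213+109 = 651 → 02 8b.
Outer input = (K'⊕opad) ∥ inner = 34 34 3d 5c ∥ 02 8b.
Outer hash (tag): sum = 52+52+61+92+2+139 = 398 → 01 8e.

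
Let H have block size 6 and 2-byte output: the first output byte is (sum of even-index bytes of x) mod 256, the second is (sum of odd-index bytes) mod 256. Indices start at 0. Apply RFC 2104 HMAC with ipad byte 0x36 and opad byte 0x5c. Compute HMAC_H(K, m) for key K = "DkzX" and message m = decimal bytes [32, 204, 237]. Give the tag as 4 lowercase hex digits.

9b64

Key "DkzX" = 44 6b 7a 58 is 4 bytes ≤ B = 6; zero-pad to 6 bytes: K' = 44 6b 7a 58 00 00.
K' ⊕ ipad = 72 5d 4c 6e 36 36.  K' ⊕ opad = 18 37 26 04 5c 5c.
Inner input = (K'⊕ipad) ∥ m = 72 5d 4c 6e 36 36 ∥ 20 cc ed.
Inner hash: even-index sum = 513 mod 256 = 1; odd-index sum = 461 mod 256 = 205 → 01 cd.
Outer input = (K'⊕opad) ∥ inner = 18 37 26 04 5c 5c ∥ 01 cd.
Outer hash (tag): even-index sum = 155 mod 256 = 155; odd-index sum = 356 mod 256 = 100 → 9b 64.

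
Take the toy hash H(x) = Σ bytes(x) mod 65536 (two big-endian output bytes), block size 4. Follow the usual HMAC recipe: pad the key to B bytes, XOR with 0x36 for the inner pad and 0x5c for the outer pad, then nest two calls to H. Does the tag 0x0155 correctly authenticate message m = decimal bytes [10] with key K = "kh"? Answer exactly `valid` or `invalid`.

Key "kh" = 6b 68 is 2 bytes ≤ B = 4; zero-pad to 4 bytes: K' = 6b 68 00 00.
K' ⊕ ipad = 5d 5e 36 36; K' ⊕ opad = 37 34 5c 5c.
Inner hash: sum = 93+94+54+54+10 = 305 → 01 31.
Outer hash (recomputed tag): sum = 55+52+92+92+1+49 = 341 → 01 55.
Recomputed tag = 0155; claimed = 0155 → match.

valid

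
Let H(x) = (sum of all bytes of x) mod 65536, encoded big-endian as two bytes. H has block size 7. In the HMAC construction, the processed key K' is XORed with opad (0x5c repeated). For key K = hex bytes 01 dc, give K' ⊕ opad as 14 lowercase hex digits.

Key hex bytes 01 dc is 2 bytes ≤ B = 7; zero-pad to 7 bytes: K' = 01 dc 00 00 00 00 00.
XOR each byte with 0x5c: 01⊕5c=5d, dc⊕5c=80, 00⊕5c=5c, 00⊕5c=5c, 00⊕5c=5c, 00⊕5c=5c, 00⊕5c=5c.

5d805c5c5c5c5c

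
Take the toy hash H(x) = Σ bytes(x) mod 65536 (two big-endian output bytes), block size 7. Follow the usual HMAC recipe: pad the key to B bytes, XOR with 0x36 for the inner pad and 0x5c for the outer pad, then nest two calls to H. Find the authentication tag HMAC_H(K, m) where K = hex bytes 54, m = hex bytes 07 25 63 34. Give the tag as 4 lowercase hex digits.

Key hex bytes 54 is 1 byte ≤ B = 7; zero-pad to 7 bytes: K' = 54 00 00 00 00 00 00.
K' ⊕ ipad = 62 36 36 36 36 36 36.  K' ⊕ opad = 08 5c 5c 5c 5c 5c 5c.
Inner input = (K'⊕ipad) ∥ m = 62 36 36 36 36 36 36 ∥ 07 25 63 34.
Inner hash: sum = 98+54+54+54+54+54+54+7+37+99+52 = 617 → 02 69.
Outer input = (K'⊕opad) ∥ inner = 08 5c 5c 5c 5c 5c 5c ∥ 02 69.
Outer hash (tag): sum = 8+92+92+92+92+92+92+2+105 = 667 → 02 9b.

029b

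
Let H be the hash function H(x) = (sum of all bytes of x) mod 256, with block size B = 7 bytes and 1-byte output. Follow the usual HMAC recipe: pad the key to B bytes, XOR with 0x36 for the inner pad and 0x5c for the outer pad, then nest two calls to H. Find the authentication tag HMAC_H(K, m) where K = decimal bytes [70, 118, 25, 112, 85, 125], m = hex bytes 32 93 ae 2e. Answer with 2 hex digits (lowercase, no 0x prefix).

e5

Key decimal bytes [70, 118, 25, 112, 85, 125] = 46 76 19 70 55 7d is 6 bytes ≤ B = 7; zero-pad to 7 bytes: K' = 46 76 19 70 55 7d 00.
K' ⊕ ipad = 70 40 2f 46 63 4b 36.  K' ⊕ opad = 1a 2a 45 2c 09 21 5c.
Inner input = (K'⊕ipad) ∥ m = 70 40 2f 46 63 4b 36 ∥ 32 93 ae 2e.
Inner hash: sum = 112+64+47+70+99+75+54+50+147+174+46 = 938; mod 256 = 170 → aa.
Outer input = (K'⊕opad) ∥ inner = 1a 2a 45 2c 09 21 5c ∥ aa.
Outer hash (tag): sum = 26+42+69+44+9+33+92+170 = 485; mod 256 = 229 → e5.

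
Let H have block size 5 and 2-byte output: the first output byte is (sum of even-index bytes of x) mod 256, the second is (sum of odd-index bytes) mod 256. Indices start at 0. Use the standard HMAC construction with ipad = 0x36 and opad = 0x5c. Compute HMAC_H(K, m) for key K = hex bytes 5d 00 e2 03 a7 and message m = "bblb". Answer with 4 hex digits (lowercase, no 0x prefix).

f34f

Key hex bytes 5d 00 e2 03 a7 is exactly B = 5 bytes: K' = 5d 00 e2 03 a7.
K' ⊕ ipad = 6b 36 d4 35 91.  K' ⊕ opad = 01 5c be 5f fb.
Inner input = (K'⊕ipad) ∥ m = 6b 36 d4 35 91 ∥ 62 62 6c 62.
Inner hash: even-index sum = 660 mod 256 = 148; odd-index sum = 313 mod 256 = 57 → 94 39.
Outer input = (K'⊕opad) ∥ inner = 01 5c be 5f fb ∥ 94 39.
Outer hash (tag): even-index sum = 499 mod 256 = 243; odd-index sum = 335 mod 256 = 79 → f3 4f.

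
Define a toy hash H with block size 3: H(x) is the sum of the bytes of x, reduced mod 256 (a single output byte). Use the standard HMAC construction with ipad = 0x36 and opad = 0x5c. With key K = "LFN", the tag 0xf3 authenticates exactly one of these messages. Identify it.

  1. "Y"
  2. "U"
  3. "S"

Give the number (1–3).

Key "LFN" = 4c 46 4e is exactly B = 3 bytes: K' = 4c 46 4e.
K' ⊕ ipad = 7a 70 78; K' ⊕ opad = 10 1a 12.
m1: inner = H(7a 70 78 59) = bb; tag = H(10 1a 12 bb) = f7
m2: inner = H(7a 70 78 55) = b7; tag = H(10 1a 12 b7) = f3 ← matches
m3: inner = H(7a 70 78 53) = b5; tag = H(10 1a 12 b5) = f1

2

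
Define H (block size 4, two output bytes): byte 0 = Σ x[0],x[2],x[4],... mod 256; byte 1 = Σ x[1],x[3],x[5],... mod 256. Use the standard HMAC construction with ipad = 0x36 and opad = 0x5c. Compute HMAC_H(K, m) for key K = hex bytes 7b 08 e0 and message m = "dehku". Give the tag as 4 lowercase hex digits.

Key hex bytes 7b 08 e0 is 3 bytes ≤ B = 4; zero-pad to 4 bytes: K' = 7b 08 e0 00.
K' ⊕ ipad = 4d 3e d6 36.  K' ⊕ opad = 27 54 bc 5c.
Inner input = (K'⊕ipad) ∥ m = 4d 3e d6 36 ∥ 64 65 68 6b 75.
Inner hash: even-index sum = 612 mod 256 = 100; odd-index sum = 324 mod 256 = 68 → 64 44.
Outer input = (K'⊕opad) ∥ inner = 27 54 bc 5c ∥ 64 44.
Outer hash (tag): even-index sum = 327 mod 256 = 71; odd-index sum = 244 mod 256 = 244 → 47 f4.

47f4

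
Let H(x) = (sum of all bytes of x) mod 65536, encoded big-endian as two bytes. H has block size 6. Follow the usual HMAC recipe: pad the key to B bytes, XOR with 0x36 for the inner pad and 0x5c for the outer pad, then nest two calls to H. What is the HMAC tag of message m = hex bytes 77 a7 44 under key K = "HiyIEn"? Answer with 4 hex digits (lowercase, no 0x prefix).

01a9

Key "HiyIEn" = 48 69 79 49 45 6e is exactly B = 6 bytes: K' = 48 69 79 49 45 6e.
K' ⊕ ipad = 7e 5f 4f 7f 73 58.  K' ⊕ opad = 14 35 25 15 19 32.
Inner input = (K'⊕ipad) ∥ m = 7e 5f 4f 7f 73 58 ∥ 77 a7 44.
Inner hash: sum = 126+95+79+127+115+88+119+167+68 = 984 → 03 d8.
Outer input = (K'⊕opad) ∥ inner = 14 35 25 15 19 32 ∥ 03 d8.
Outer hash (tag): sum = 20+53+37+21+25+50+3+216 = 425 → 01 a9.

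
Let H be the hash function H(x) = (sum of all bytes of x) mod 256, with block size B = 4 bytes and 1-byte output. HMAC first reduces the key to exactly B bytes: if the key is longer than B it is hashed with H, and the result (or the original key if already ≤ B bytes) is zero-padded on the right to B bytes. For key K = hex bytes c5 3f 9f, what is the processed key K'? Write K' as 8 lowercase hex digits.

Key hex bytes c5 3f 9f is 3 bytes ≤ B = 4; zero-pad to 4 bytes: K' = c5 3f 9f 00.

c53f9f00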